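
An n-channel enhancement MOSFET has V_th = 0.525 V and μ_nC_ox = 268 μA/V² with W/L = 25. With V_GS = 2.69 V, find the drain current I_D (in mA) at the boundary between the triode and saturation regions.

I_D = 15.7 mA

At the boundary V_DS = V_ov = V_GS − V_th = 2.69 − 0.525 = 2.17 V.
k_n = μ_nC_ox · (W/L) = 6.7 mA/V².
I_D = ½ k_n V_ov² = 0.5 × 6.7 × 2.17² = 15.7 mA.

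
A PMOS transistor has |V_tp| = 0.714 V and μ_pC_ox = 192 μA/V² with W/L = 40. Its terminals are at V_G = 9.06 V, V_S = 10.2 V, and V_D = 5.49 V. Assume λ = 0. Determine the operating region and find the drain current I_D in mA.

Saturation; I_D = 0.697 mA

V_SG = V_S − V_G = 10.2 − 9.06 = 1.14 V; V_SD = V_S − V_D = 10.2 − 5.49 = 4.71 V.
k_p = μ_pC_ox · (W/L) = 7.68 mA/V².
V_ov = V_SG − |V_tp| = 1.14 − 0.714 = 0.426 V.
Since V_SD = 4.71 V ≥ V_ov = 0.426 V, the device is in saturation.
I_D = ½ k_p V_ov² = 0.5 × 7.68 × 0.426² = 0.697 mA.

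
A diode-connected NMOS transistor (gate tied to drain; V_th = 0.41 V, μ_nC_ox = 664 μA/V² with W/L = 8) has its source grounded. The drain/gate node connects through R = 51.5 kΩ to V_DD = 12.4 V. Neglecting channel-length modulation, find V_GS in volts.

V_GS = 0.702 V

With gate tied to drain, V_GS = V_DS ≥ V_GS − V_th, so the device is in saturation.
k_n = μ_nC_ox · (W/L) = 5.312 mA/V².
KCL at the drain: ½ k_n (V_GS − V_th)² = (V_DD − V_GS)/R.
Let x = V_GS − 0.41. Then 137 x² + x − 11.99 = 0, giving x = 0.292 V (positive root), so V_GS = 0.702 V.
I_D = (V_DD − V_GS)/R = (12.4 − 0.702) / 51.5 = 0.227 mA.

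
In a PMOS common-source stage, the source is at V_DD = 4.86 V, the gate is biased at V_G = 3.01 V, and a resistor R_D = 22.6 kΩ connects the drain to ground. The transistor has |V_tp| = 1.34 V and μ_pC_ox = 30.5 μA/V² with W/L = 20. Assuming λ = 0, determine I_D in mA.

I_D = 0.0793 mA

V_SG = V_DD − V_G = 4.86 − 3.01 = 1.85 V, so V_ov = 1.85 − 1.34 = 0.51 V.
k_p = μ_pC_ox · (W/L) = 0.61 mA/V².
Assume saturation: I_D = ½ k_p V_ov² = 0.5 × 0.61 × 0.51² = 0.0793 mA, giving V_SD = V_DD − I_D R_D = 4.86 − 0.0793 × 22.6 = 3.07 V.
V_SD = 3.07 V ≥ V_ov = 0.51 V, confirming saturation.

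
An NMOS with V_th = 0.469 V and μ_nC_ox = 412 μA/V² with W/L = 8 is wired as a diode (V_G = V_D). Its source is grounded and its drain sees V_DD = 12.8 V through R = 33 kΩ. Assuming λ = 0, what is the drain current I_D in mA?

I_D = 0.360 mA

With gate tied to drain, V_GS = V_DS ≥ V_GS − V_th, so the device is in saturation.
k_n = μ_nC_ox · (W/L) = 3.296 mA/V².
KCL at the drain: ½ k_n (V_GS − V_th)² = (V_DD − V_GS)/R.
Let x = V_GS − 0.469. Then 54.4 x² + x − 12.33 = 0, giving x = 0.467 V (positive root), so V_GS = 0.936 V.
I_D = (V_DD − V_GS)/R = (12.8 − 0.936) / 33 = 0.36 mA.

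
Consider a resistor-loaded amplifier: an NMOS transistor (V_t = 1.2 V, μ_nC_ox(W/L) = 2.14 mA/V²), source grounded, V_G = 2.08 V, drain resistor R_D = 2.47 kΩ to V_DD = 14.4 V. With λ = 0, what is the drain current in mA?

V_GS = V_G = 2.08 V, so V_ov = 2.08 − 1.2 = 0.88 V.
Assume saturation: I_D = ½ k_n V_ov² = 0.5 × 2.14 × 0.88² = 0.829 mA, giving V_DS = V_DD − I_D R_D = 14.4 − 0.829 × 2.47 = 12.4 V.
V_DS = 12.4 V ≥ V_ov = 0.88 V, confirming saturation.

I_D = 0.829 mA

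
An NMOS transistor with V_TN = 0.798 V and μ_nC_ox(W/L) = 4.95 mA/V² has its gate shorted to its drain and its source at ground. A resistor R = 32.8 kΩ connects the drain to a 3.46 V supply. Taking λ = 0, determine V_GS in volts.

With gate tied to drain, V_GS = V_DS ≥ V_GS − V_TN, so the device is in saturation.
KCL at the drain: ½ k_n (V_GS − V_TN)² = (V_DD − V_GS)/R.
Let x = V_GS − 0.798. Then 81.2 x² + x − 2.662 = 0, giving x = 0.175 V (positive root), so V_GS = 0.973 V.
I_D = (V_DD − V_GS)/R = (3.46 − 0.973) / 32.8 = 0.0758 mA.

V_GS = 0.973 V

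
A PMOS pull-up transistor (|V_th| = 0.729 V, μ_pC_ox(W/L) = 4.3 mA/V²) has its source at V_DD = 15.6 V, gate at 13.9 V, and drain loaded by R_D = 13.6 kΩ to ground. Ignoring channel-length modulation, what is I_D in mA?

V_SG = V_DD − V_G = 15.6 − 13.9 = 1.7 V, so V_ov = 1.7 − 0.729 = 0.971 V.
Assume saturation: I_D = ½ k_p V_ov² = 0.5 × 4.3 × 0.971² = 2.03 mA, giving V_SD = V_DD − I_D R_D = 15.6 − 2.03 × 13.6 = -12 V.
But -12 V < V_ov = 0.971 V, so the device is actually in triode.
In triode I_D = k_p[V_ov V_SD − ½ V_SD²] and I_D = (V_DD − V_SD)/R_D. Equating: 29.2 V_SD² − 57.78 V_SD + 15.6 = 0, giving V_SD = 0.323 V (the root below V_ov).
I_D = (15.6 − 0.323) / 13.6 = 1.12 mA.

I_D = 1.12 mA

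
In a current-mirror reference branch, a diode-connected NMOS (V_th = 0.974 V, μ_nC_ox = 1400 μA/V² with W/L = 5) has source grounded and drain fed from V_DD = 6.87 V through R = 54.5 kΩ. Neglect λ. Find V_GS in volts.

With gate tied to drain, V_GS = V_DS ≥ V_GS − V_th, so the device is in saturation.
k_n = μ_nC_ox · (W/L) = 7 mA/V².
KCL at the drain: ½ k_n (V_GS − V_th)² = (V_DD − V_GS)/R.
Let x = V_GS − 0.974. Then 191 x² + x − 5.896 = 0, giving x = 0.173 V (positive root), so V_GS = 1.15 V.
I_D = (V_DD − V_GS)/R = (6.87 − 1.15) / 54.5 = 0.105 mA.

V_GS = 1.15 V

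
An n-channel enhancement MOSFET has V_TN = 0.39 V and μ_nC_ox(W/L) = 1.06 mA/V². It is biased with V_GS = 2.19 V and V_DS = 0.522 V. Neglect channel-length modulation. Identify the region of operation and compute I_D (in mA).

Triode; I_D = 0.852 mA

V_ov = V_GS − V_TN = 2.19 − 0.39 = 1.8 V.
Since V_DS = 0.522 V < V_ov = 1.8 V, the device is in the triode region.
I_D = k_n [V_ov · V_DS − ½ V_DS²] = 1.06 × [1.8 × 0.522 − 0.5 × 0.522²] = 0.852 mA.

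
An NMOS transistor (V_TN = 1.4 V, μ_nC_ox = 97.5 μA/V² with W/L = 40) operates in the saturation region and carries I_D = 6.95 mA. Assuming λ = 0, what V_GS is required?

V_GS = 3.29 V

k_n = μ_nC_ox · (W/L) = 3.9 mA/V².
In saturation I_D = ½ k_n (V_GS − V_TN)², so V_GS − V_TN = √(2 I_D / k_n) = √(2 × 6.95 / 3.9) = 1.89 V.
V_GS = 1.4 + 1.89 = 3.29 V.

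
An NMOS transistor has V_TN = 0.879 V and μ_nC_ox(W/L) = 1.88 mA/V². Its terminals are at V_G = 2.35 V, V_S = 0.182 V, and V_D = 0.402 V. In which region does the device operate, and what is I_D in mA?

V_GS = V_G − V_S = 2.35 − 0.182 = 2.17 V; V_DS = V_D − V_S = 0.402 − 0.182 = 0.22 V.
V_ov = V_GS − V_TN = 2.17 − 0.879 = 1.29 V.
Since V_DS = 0.22 V < V_ov = 1.29 V, the device is in the triode region.
I_D = k_n [V_ov · V_DS − ½ V_DS²] = 1.88 × [1.29 × 0.22 − 0.5 × 0.22²] = 0.488 mA.

Triode; I_D = 0.488 mA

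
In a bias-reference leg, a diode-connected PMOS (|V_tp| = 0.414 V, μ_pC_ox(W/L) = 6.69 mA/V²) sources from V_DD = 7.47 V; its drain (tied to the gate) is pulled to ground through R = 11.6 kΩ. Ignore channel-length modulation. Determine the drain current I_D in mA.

With gate tied to drain, V_SG = V_SD ≥ V_SG − |V_tp|, so the device is in saturation.
KCL at the drain: ½ k_p (V_SG − |V_tp|)² = (V_DD − V_SG)/R.
Let x = V_SG − 0.414. Then 38.8 x² + x − 7.056 = 0, giving x = 0.414 V (positive root), so V_SG = 0.828 V.
I_D = (V_DD − V_SG)/R = (7.47 − 0.828) / 11.6 = 0.573 mA.

I_D = 0.573 mA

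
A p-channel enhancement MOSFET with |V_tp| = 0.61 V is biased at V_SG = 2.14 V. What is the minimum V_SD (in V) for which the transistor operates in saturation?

V_SD,sat = 1.53 V

The boundary between triode and saturation is V_SD = V_SG − |V_tp| = V_ov.
V_ov = 2.14 − 0.61 = 1.53 V.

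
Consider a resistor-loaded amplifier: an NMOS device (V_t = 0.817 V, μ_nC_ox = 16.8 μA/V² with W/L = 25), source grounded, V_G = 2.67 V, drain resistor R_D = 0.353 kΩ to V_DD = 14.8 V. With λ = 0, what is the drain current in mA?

I_D = 0.721 mA

V_GS = V_G = 2.67 V, so V_ov = 2.67 − 0.817 = 1.85 V.
k_n = μ_nC_ox · (W/L) = 0.42 mA/V².
Assume saturation: I_D = ½ k_n V_ov² = 0.5 × 0.42 × 1.85² = 0.721 mA, giving V_DS = V_DD − I_D R_D = 14.8 − 0.721 × 0.353 = 14.5 V.
V_DS = 14.5 V ≥ V_ov = 1.85 V, confirming saturation.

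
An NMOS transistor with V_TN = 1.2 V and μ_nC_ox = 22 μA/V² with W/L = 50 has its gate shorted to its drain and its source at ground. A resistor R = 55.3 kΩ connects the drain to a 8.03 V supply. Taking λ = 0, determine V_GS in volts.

With gate tied to drain, V_GS = V_DS ≥ V_GS − V_TN, so the device is in saturation.
k_n = μ_nC_ox · (W/L) = 1.1 mA/V².
KCL at the drain: ½ k_n (V_GS − V_TN)² = (V_DD − V_GS)/R.
Let x = V_GS − 1.2. Then 30.4 x² + x − 6.83 = 0, giving x = 0.458 V (positive root), so V_GS = 1.66 V.
I_D = (V_DD − V_GS)/R = (8.03 − 1.66) / 55.3 = 0.115 mA.

V_GS = 1.66 V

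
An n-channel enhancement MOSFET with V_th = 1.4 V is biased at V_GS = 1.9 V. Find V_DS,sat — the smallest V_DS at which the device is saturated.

The boundary between triode and saturation is V_DS = V_GS − V_th = V_ov.
V_ov = 1.9 − 1.4 = 0.5 V.

V_DS,sat = 0.500 V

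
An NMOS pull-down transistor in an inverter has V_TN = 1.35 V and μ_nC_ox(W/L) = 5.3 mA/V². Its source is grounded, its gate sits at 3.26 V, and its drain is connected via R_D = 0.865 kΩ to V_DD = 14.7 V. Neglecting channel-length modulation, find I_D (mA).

V_GS = V_G = 3.26 V, so V_ov = 3.26 − 1.35 = 1.91 V.
Assume saturation: I_D = ½ k_n V_ov² = 0.5 × 5.3 × 1.91² = 9.67 mA, giving V_DS = V_DD − I_D R_D = 14.7 − 9.67 × 0.865 = 6.34 V.
V_DS = 6.34 V ≥ V_ov = 1.91 V, confirming saturation.

I_D = 9.67 mA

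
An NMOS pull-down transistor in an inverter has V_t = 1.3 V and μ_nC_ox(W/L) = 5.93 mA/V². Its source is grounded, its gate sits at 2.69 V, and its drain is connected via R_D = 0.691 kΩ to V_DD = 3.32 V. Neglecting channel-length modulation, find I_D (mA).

V_GS = V_G = 2.69 V, so V_ov = 2.69 − 1.3 = 1.39 V.
Assume saturation: I_D = ½ k_n V_ov² = 0.5 × 5.93 × 1.39² = 5.73 mA, giving V_DS = V_DD − I_D R_D = 3.32 − 5.73 × 0.691 = -0.639 V.
But -0.639 V < V_ov = 1.39 V, so the device is actually in triode.
In triode I_D = k_n[V_ov V_DS − ½ V_DS²] and I_D = (V_DD − V_DS)/R_D. Equating: 2.05 V_DS² − 6.696 V_DS + 3.32 = 0, giving V_DS = 0.61 V (the root below V_ov).
I_D = (3.32 − 0.61) / 0.691 = 3.92 mA.

I_D = 3.92 mA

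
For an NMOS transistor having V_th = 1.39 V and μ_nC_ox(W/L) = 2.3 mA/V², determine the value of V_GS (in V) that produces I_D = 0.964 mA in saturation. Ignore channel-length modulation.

V_GS = 2.31 V

In saturation I_D = ½ k_n (V_GS − V_th)², so V_GS − V_th = √(2 I_D / k_n) = √(2 × 0.964 / 2.3) = 0.916 V.
V_GS = 1.39 + 0.916 = 2.31 V.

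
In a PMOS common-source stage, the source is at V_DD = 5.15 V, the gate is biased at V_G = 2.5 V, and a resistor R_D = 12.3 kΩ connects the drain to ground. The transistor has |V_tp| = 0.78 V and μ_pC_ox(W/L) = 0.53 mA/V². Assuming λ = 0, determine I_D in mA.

V_SG = V_DD − V_G = 5.15 − 2.5 = 2.65 V, so V_ov = 2.65 − 0.78 = 1.87 V.
Assume saturation: I_D = ½ k_p V_ov² = 0.5 × 0.53 × 1.87² = 0.927 mA, giving V_SD = V_DD − I_D R_D = 5.15 − 0.927 × 12.3 = -6.25 V.
But -6.25 V < V_ov = 1.87 V, so the device is actually in triode.
In triode I_D = k_p[V_ov V_SD − ½ V_SD²] and I_D = (V_DD − V_SD)/R_D. Equating: 3.26 V_SD² − 13.19 V_SD + 5.15 = 0, giving V_SD = 0.438 V (the root below V_ov).
I_D = (5.15 − 0.438) / 12.3 = 0.383 mA.

I_D = 0.383 mA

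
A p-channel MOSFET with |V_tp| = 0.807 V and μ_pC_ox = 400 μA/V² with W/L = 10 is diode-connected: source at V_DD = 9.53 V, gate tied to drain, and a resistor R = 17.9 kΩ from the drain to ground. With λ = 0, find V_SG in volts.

With gate tied to drain, V_SG = V_SD ≥ V_SG − |V_tp|, so the device is in saturation.
k_p = μ_pC_ox · (W/L) = 4 mA/V².
KCL at the drain: ½ k_p (V_SG − |V_tp|)² = (V_DD − V_SG)/R.
Let x = V_SG − 0.807. Then 35.8 x² + x − 8.723 = 0, giving x = 0.48 V (positive root), so V_SG = 1.29 V.
I_D = (V_DD − V_SG)/R = (9.53 − 1.29) / 17.9 = 0.461 mA.

V_SG = 1.29 V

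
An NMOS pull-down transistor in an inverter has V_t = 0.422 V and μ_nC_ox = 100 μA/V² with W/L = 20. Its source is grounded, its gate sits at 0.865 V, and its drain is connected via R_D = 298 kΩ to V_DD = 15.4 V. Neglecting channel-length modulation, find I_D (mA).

I_D = 0.0515 mA

V_GS = V_G = 0.865 V, so V_ov = 0.865 − 0.422 = 0.443 V.
k_n = μ_nC_ox · (W/L) = 2 mA/V².
Assume saturation: I_D = ½ k_n V_ov² = 0.5 × 2 × 0.443² = 0.196 mA, giving V_DS = V_DD − I_D R_D = 15.4 − 0.196 × 298 = -43.1 V.
But -43.1 V < V_ov = 0.443 V, so the device is actually in triode.
In triode I_D = k_n[V_ov V_DS − ½ V_DS²] and I_D = (V_DD − V_DS)/R_D. Equating: 298 V_DS² − 265 V_DS + 15.4 = 0, giving V_DS = 0.0625 V (the root below V_ov).
I_D = (15.4 − 0.0625) / 298 = 0.0515 mA.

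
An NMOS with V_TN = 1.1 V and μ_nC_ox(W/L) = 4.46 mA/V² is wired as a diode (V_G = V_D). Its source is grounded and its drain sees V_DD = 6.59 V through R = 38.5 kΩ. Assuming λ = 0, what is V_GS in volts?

With gate tied to drain, V_GS = V_DS ≥ V_GS − V_TN, so the device is in saturation.
KCL at the drain: ½ k_n (V_GS − V_TN)² = (V_DD − V_GS)/R.
Let x = V_GS − 1.1. Then 85.9 x² + x − 5.49 = 0, giving x = 0.247 V (positive root), so V_GS = 1.35 V.
I_D = (V_DD − V_GS)/R = (6.59 − 1.35) / 38.5 = 0.136 mA.

V_GS = 1.35 V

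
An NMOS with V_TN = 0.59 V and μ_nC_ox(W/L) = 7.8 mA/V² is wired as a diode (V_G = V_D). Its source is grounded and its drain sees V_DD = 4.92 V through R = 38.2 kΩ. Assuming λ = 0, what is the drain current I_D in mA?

With gate tied to drain, V_GS = V_DS ≥ V_GS − V_TN, so the device is in saturation.
KCL at the drain: ½ k_n (V_GS − V_TN)² = (V_DD − V_GS)/R.
Let x = V_GS − 0.59. Then 149 x² + x − 4.33 = 0, giving x = 0.167 V (positive root), so V_GS = 0.757 V.
I_D = (V_DD − V_GS)/R = (4.92 − 0.757) / 38.2 = 0.109 mA.

I_D = 0.109 mA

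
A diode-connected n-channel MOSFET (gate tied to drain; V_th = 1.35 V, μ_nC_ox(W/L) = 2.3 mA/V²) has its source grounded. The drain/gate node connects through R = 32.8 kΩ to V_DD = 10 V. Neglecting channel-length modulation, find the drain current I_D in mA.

I_D = 0.250 mA

With gate tied to drain, V_GS = V_DS ≥ V_GS − V_th, so the device is in saturation.
KCL at the drain: ½ k_n (V_GS − V_th)² = (V_DD − V_GS)/R.
Let x = V_GS − 1.35. Then 37.7 x² + x − 8.65 = 0, giving x = 0.466 V (positive root), so V_GS = 1.82 V.
I_D = (V_DD − V_GS)/R = (10 − 1.82) / 32.8 = 0.25 mA.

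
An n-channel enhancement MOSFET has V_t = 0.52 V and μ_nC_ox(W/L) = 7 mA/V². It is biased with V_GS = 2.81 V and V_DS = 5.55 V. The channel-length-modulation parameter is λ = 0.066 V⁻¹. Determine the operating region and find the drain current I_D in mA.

Saturation; I_D = 25.1 mA

V_ov = V_GS − V_t = 2.81 − 0.52 = 2.29 V.
Since V_DS = 5.55 V ≥ V_ov = 2.29 V, the device is in saturation.
I_D = ½ k_n V_ov² (1 + λ V_DS) = 0.5 × 7 × 2.29² × (1 + 0.066 × 5.55) = 25.1 mA.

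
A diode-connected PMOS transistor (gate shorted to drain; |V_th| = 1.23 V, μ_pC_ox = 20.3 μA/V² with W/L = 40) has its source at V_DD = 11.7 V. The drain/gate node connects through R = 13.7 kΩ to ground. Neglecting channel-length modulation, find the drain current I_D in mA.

I_D = 0.670 mA

With gate tied to drain, V_SG = V_SD ≥ V_SG − |V_th|, so the device is in saturation.
k_p = μ_pC_ox · (W/L) = 0.812 mA/V².
KCL at the drain: ½ k_p (V_SG − |V_th|)² = (V_DD − V_SG)/R.
Let x = V_SG − 1.23. Then 5.56 x² + x − 10.47 = 0, giving x = 1.29 V (positive root), so V_SG = 2.52 V.
I_D = (V_DD − V_SG)/R = (11.7 − 2.52) / 13.7 = 0.67 mA.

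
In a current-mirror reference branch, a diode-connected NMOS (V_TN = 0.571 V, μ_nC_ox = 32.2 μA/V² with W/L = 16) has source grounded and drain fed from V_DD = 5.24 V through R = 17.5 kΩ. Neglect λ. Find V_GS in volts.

With gate tied to drain, V_GS = V_DS ≥ V_GS − V_TN, so the device is in saturation.
k_n = μ_nC_ox · (W/L) = 0.5152 mA/V².
KCL at the drain: ½ k_n (V_GS − V_TN)² = (V_DD − V_GS)/R.
Let x = V_GS − 0.571. Then 4.51 x² + x − 4.669 = 0, giving x = 0.913 V (positive root), so V_GS = 1.48 V.
I_D = (V_DD − V_GS)/R = (5.24 − 1.48) / 17.5 = 0.215 mA.

V_GS = 1.48 V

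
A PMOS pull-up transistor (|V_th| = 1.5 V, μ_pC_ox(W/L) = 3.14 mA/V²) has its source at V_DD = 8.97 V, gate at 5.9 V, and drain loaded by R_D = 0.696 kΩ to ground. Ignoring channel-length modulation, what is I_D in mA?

I_D = 3.87 mA

V_SG = V_DD − V_G = 8.97 − 5.9 = 3.07 V, so V_ov = 3.07 − 1.5 = 1.57 V.
Assume saturation: I_D = ½ k_p V_ov² = 0.5 × 3.14 × 1.57² = 3.87 mA, giving V_SD = V_DD − I_D R_D = 8.97 − 3.87 × 0.696 = 6.28 V.
V_SD = 6.28 V ≥ V_ov = 1.57 V, confirming saturation.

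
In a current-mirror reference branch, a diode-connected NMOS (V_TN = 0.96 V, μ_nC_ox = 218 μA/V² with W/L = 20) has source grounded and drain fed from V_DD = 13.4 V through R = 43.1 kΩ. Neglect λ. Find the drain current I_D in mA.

With gate tied to drain, V_GS = V_DS ≥ V_GS − V_TN, so the device is in saturation.
k_n = μ_nC_ox · (W/L) = 4.36 mA/V².
KCL at the drain: ½ k_n (V_GS − V_TN)² = (V_DD − V_GS)/R.
Let x = V_GS − 0.96. Then 94 x² + x − 12.44 = 0, giving x = 0.359 V (positive root), so V_GS = 1.32 V.
I_D = (V_DD − V_GS)/R = (13.4 − 1.32) / 43.1 = 0.28 mA.

I_D = 0.280 mA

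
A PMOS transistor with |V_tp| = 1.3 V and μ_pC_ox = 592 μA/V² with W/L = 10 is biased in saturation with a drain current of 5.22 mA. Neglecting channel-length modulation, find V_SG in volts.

k_p = μ_pC_ox · (W/L) = 5.92 mA/V².
In saturation I_D = ½ k_p (V_SG − |V_tp|)², so V_SG − |V_tp| = √(2 I_D / k_p) = √(2 × 5.22 / 5.92) = 1.33 V.
V_SG = 1.3 + 1.33 = 2.63 V.

V_SG = 2.63 V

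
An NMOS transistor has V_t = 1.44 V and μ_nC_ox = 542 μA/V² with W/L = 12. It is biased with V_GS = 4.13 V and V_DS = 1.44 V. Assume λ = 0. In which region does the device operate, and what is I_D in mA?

Triode; I_D = 18.5 mA

k_n = μ_nC_ox · (W/L) = 6.504 mA/V².
V_ov = V_GS − V_t = 4.13 − 1.44 = 2.69 V.
Since V_DS = 1.44 V < V_ov = 2.69 V, the device is in the triode region.
I_D = k_n [V_ov · V_DS − ½ V_DS²] = 6.504 × [2.69 × 1.44 − 0.5 × 1.44²] = 18.5 mA.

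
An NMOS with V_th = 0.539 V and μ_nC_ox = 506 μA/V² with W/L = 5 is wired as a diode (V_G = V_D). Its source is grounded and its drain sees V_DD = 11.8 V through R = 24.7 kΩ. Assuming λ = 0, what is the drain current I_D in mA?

I_D = 0.432 mA

With gate tied to drain, V_GS = V_DS ≥ V_GS − V_th, so the device is in saturation.
k_n = μ_nC_ox · (W/L) = 2.53 mA/V².
KCL at the drain: ½ k_n (V_GS − V_th)² = (V_DD − V_GS)/R.
Let x = V_GS − 0.539. Then 31.2 x² + x − 11.26 = 0, giving x = 0.585 V (positive root), so V_GS = 1.12 V.
I_D = (V_DD − V_GS)/R = (11.8 − 1.12) / 24.7 = 0.432 mA.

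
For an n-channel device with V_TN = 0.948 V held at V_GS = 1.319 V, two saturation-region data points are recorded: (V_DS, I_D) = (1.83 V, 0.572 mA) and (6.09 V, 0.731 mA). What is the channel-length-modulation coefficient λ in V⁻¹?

With V_GS fixed, I_D ∝ (1 + λ V_DS) in saturation, so I_D2/I_D1 = (1 + λ V_DS2)/(1 + λ V_DS1).
0.731/0.572 = 1.278 = (1 + 6.09 λ)/(1 + 1.83 λ).
Solving: λ (I_D1 V_DS2 − I_D2 V_DS1) = I_D2 − I_D1, so λ = (0.731 − 0.572) / (0.572 × 6.09 − 0.731 × 1.83) = 0.159 / 2.15 = 0.0741 V⁻¹.

λ = 0.0741 V⁻¹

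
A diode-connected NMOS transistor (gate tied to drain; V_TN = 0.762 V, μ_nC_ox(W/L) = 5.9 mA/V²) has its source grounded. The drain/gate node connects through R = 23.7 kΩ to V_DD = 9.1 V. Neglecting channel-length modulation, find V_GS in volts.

V_GS = 1.10 V

With gate tied to drain, V_GS = V_DS ≥ V_GS − V_TN, so the device is in saturation.
KCL at the drain: ½ k_n (V_GS − V_TN)² = (V_DD − V_GS)/R.
Let x = V_GS − 0.762. Then 69.9 x² + x − 8.338 = 0, giving x = 0.338 V (positive root), so V_GS = 1.1 V.
I_D = (V_DD − V_GS)/R = (9.1 − 1.1) / 23.7 = 0.338 mA.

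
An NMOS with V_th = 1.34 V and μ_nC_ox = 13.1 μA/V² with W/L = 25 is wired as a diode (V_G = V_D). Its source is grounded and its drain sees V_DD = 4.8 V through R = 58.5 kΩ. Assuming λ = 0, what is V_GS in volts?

V_GS = 1.89 V

With gate tied to drain, V_GS = V_DS ≥ V_GS − V_th, so the device is in saturation.
k_n = μ_nC_ox · (W/L) = 0.3275 mA/V².
KCL at the drain: ½ k_n (V_GS − V_th)² = (V_DD − V_GS)/R.
Let x = V_GS − 1.34. Then 9.58 x² + x − 3.46 = 0, giving x = 0.551 V (positive root), so V_GS = 1.89 V.
I_D = (V_DD − V_GS)/R = (4.8 − 1.89) / 58.5 = 0.0497 mA.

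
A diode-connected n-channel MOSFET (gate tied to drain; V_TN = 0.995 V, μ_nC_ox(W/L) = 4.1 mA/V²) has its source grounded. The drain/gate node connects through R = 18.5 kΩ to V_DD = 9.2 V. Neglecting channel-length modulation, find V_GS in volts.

V_GS = 1.45 V

With gate tied to drain, V_GS = V_DS ≥ V_GS − V_TN, so the device is in saturation.
KCL at the drain: ½ k_n (V_GS − V_TN)² = (V_DD − V_GS)/R.
Let x = V_GS − 0.995. Then 37.9 x² + x − 8.205 = 0, giving x = 0.452 V (positive root), so V_GS = 1.45 V.
I_D = (V_DD − V_GS)/R = (9.2 − 1.45) / 18.5 = 0.419 mA.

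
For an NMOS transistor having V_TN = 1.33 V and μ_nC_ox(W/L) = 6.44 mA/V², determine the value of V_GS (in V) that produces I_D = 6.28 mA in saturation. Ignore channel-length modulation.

In saturation I_D = ½ k_n (V_GS − V_TN)², so V_GS − V_TN = √(2 I_D / k_n) = √(2 × 6.28 / 6.44) = 1.4 V.
V_GS = 1.33 + 1.4 = 2.73 V.

V_GS = 2.73 V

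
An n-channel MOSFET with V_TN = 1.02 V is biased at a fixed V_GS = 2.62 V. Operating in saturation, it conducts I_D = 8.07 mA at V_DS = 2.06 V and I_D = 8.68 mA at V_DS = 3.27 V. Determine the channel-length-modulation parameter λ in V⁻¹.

λ = 0.0717 V⁻¹

With V_GS fixed, I_D ∝ (1 + λ V_DS) in saturation, so I_D2/I_D1 = (1 + λ V_DS2)/(1 + λ V_DS1).
8.68/8.07 = 1.076 = (1 + 3.27 λ)/(1 + 2.06 λ).
Solving: λ (I_D1 V_DS2 − I_D2 V_DS1) = I_D2 − I_D1, so λ = (8.68 − 8.07) / (8.07 × 3.27 − 8.68 × 2.06) = 0.61 / 8.51 = 0.0717 V⁻¹.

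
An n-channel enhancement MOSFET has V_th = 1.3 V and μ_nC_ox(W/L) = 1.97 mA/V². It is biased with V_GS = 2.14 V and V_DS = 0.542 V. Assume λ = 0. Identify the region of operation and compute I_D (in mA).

V_ov = V_GS − V_th = 2.14 − 1.3 = 0.84 V.
Since V_DS = 0.542 V < V_ov = 0.84 V, the device is in the triode region.
I_D = k_n [V_ov · V_DS − ½ V_DS²] = 1.97 × [0.84 × 0.542 − 0.5 × 0.542²] = 0.608 mA.

Triode; I_D = 0.608 mA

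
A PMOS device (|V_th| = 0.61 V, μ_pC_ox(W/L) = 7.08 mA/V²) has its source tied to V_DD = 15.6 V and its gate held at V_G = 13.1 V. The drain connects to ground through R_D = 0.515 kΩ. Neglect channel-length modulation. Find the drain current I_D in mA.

V_SG = V_DD − V_G = 15.6 − 13.1 = 2.5 V, so V_ov = 2.5 − 0.61 = 1.89 V.
Assume saturation: I_D = ½ k_p V_ov² = 0.5 × 7.08 × 1.89² = 12.6 mA, giving V_SD = V_DD − I_D R_D = 15.6 − 12.6 × 0.515 = 9.09 V.
V_SD = 9.09 V ≥ V_ov = 1.89 V, confirming saturation.

I_D = 12.6 mA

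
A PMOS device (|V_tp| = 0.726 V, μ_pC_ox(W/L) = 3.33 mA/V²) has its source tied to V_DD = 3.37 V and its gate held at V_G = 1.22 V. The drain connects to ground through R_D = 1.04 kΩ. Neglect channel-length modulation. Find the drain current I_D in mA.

V_SG = V_DD − V_G = 3.37 − 1.22 = 2.15 V, so V_ov = 2.15 − 0.726 = 1.42 V.
Assume saturation: I_D = ½ k_p V_ov² = 0.5 × 3.33 × 1.42² = 3.38 mA, giving V_SD = V_DD − I_D R_D = 3.37 − 3.38 × 1.04 = -0.141 V.
But -0.141 V < V_ov = 1.42 V, so the device is actually in triode.
In triode I_D = k_p[V_ov V_SD − ½ V_SD²] and I_D = (V_DD − V_SD)/R_D. Equating: 1.73 V_SD² − 5.932 V_SD + 3.37 = 0, giving V_SD = 0.719 V (the root below V_ov).
I_D = (3.37 − 0.719) / 1.04 = 2.55 mA.

I_D = 2.55 mA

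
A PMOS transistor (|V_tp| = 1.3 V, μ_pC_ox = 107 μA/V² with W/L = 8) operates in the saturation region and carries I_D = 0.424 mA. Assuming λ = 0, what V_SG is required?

k_p = μ_pC_ox · (W/L) = 0.856 mA/V².
In saturation I_D = ½ k_p (V_SG − |V_tp|)², so V_SG − |V_tp| = √(2 I_D / k_p) = √(2 × 0.424 / 0.856) = 0.995 V.
V_SG = 1.3 + 0.995 = 2.3 V.

V_SG = 2.30 V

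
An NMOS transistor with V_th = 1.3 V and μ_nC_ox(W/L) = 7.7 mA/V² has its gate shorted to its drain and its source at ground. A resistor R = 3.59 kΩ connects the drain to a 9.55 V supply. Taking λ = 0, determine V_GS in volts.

With gate tied to drain, V_GS = V_DS ≥ V_GS − V_th, so the device is in saturation.
KCL at the drain: ½ k_n (V_GS − V_th)² = (V_DD − V_GS)/R.
Let x = V_GS − 1.3. Then 13.8 x² + x − 8.25 = 0, giving x = 0.737 V (positive root), so V_GS = 2.04 V.
I_D = (V_DD − V_GS)/R = (9.55 − 2.04) / 3.59 = 2.09 mA.

V_GS = 2.04 V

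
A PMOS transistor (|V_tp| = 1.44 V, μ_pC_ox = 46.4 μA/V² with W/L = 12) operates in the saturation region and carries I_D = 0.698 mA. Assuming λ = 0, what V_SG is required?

k_p = μ_pC_ox · (W/L) = 0.5568 mA/V².
In saturation I_D = ½ k_p (V_SG − |V_tp|)², so V_SG − |V_tp| = √(2 I_D / k_p) = √(2 × 0.698 / 0.5568) = 1.58 V.
V_SG = 1.44 + 1.58 = 3.02 V.

V_SG = 3.02 V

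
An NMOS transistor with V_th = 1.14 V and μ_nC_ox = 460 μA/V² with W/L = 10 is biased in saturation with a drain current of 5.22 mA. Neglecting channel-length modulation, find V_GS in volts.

k_n = μ_nC_ox · (W/L) = 4.6 mA/V².
In saturation I_D = ½ k_n (V_GS − V_th)², so V_GS − V_th = √(2 I_D / k_n) = √(2 × 5.22 / 4.6) = 1.51 V.
V_GS = 1.14 + 1.51 = 2.65 V.

V_GS = 2.65 V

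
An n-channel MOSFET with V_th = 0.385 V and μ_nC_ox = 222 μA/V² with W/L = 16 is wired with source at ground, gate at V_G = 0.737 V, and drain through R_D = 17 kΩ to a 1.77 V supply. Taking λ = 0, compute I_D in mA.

V_GS = V_G = 0.737 V, so V_ov = 0.737 − 0.385 = 0.352 V.
k_n = μ_nC_ox · (W/L) = 3.552 mA/V².
Assume saturation: I_D = ½ k_n V_ov² = 0.5 × 3.552 × 0.352² = 0.22 mA, giving V_DS = V_DD − I_D R_D = 1.77 − 0.22 × 17 = -1.97 V.
But -1.97 V < V_ov = 0.352 V, so the device is actually in triode.
In triode I_D = k_n[V_ov V_DS − ½ V_DS²] and I_D = (V_DD − V_DS)/R_D. Equating: 30.2 V_DS² − 22.26 V_DS + 1.77 = 0, giving V_DS = 0.0907 V (the root below V_ov).
I_D = (1.77 − 0.0907) / 17 = 0.0988 mA.

I_D = 0.0988 mA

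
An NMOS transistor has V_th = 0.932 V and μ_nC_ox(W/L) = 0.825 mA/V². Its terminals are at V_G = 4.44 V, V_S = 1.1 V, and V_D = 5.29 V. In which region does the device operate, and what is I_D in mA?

V_GS = V_G − V_S = 4.44 − 1.1 = 3.34 V; V_DS = V_D − V_S = 5.29 − 1.1 = 4.19 V.
V_ov = V_GS − V_th = 3.34 − 0.932 = 2.41 V.
Since V_DS = 4.19 V ≥ V_ov = 2.41 V, the device is in saturation.
I_D = ½ k_n V_ov² = 0.5 × 0.825 × 2.41² = 2.39 mA.

Saturation; I_D = 2.39 mA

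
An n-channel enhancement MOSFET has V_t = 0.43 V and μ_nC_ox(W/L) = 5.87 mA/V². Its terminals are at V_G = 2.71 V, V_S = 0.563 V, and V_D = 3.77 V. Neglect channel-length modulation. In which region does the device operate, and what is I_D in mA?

V_GS = V_G − V_S = 2.71 − 0.563 = 2.15 V; V_DS = V_D − V_S = 3.77 − 0.563 = 3.21 V.
V_ov = V_GS − V_t = 2.15 − 0.43 = 1.72 V.
Since V_DS = 3.21 V ≥ V_ov = 1.72 V, the device is in saturation.
I_D = ½ k_n V_ov² = 0.5 × 5.87 × 1.72² = 8.65 mA.

Saturation; I_D = 8.65 mA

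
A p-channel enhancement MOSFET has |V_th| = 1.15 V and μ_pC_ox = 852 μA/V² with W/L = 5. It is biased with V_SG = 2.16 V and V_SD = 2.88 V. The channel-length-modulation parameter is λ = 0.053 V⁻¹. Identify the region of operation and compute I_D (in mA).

Saturation; I_D = 2.50 mA

k_p = μ_pC_ox · (W/L) = 4.26 mA/V².
V_ov = V_SG − |V_th| = 2.16 − 1.15 = 1.01 V.
Since V_SD = 2.88 V ≥ V_ov = 1.01 V, the device is in saturation.
I_D = ½ k_p V_ov² (1 + λ V_SD) = 0.5 × 4.26 × 1.01² × (1 + 0.053 × 2.88) = 2.5 mA.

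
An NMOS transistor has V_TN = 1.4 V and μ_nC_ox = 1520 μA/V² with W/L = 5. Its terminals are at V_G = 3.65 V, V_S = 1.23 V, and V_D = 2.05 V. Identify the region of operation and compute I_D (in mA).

V_GS = V_G − V_S = 3.65 − 1.23 = 2.42 V; V_DS = V_D − V_S = 2.05 − 1.23 = 0.82 V.
k_n = μ_nC_ox · (W/L) = 7.6 mA/V².
V_ov = V_GS − V_TN = 2.42 − 1.4 = 1.02 V.
Since V_DS = 0.82 V < V_ov = 1.02 V, the device is in the triode region.
I_D = k_n [V_ov · V_DS − ½ V_DS²] = 7.6 × [1.02 × 0.82 − 0.5 × 0.82²] = 3.8 mA.

Triode; I_D = 3.80 mA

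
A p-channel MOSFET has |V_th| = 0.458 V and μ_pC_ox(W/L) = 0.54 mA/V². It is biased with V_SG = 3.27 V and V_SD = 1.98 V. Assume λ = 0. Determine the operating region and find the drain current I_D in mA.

Triode; I_D = 1.95 mA

V_ov = V_SG − |V_th| = 3.27 − 0.458 = 2.81 V.
Since V_SD = 1.98 V < V_ov = 2.81 V, the device is in the triode region.
I_D = k_p [V_ov · V_SD − ½ V_SD²] = 0.54 × [2.81 × 1.98 − 0.5 × 1.98²] = 1.95 mA.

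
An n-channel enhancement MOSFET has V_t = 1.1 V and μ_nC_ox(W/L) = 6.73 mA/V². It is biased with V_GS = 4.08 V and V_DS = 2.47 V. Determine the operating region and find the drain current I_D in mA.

V_ov = V_GS − V_t = 4.08 − 1.1 = 2.98 V.
Since V_DS = 2.47 V < V_ov = 2.98 V, the device is in the triode region.
I_D = k_n [V_ov · V_DS − ½ V_DS²] = 6.73 × [2.98 × 2.47 − 0.5 × 2.47²] = 29 mA.

Triode; I_D = 29.0 mA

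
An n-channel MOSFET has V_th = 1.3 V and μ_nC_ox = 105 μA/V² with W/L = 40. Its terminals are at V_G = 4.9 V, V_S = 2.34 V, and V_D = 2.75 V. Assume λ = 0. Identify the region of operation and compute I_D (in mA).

Triode; I_D = 1.82 mA

V_GS = V_G − V_S = 4.9 − 2.34 = 2.56 V; V_DS = V_D − V_S = 2.75 − 2.34 = 0.41 V.
k_n = μ_nC_ox · (W/L) = 4.2 mA/V².
V_ov = V_GS − V_th = 2.56 − 1.3 = 1.26 V.
Since V_DS = 0.41 V < V_ov = 1.26 V, the device is in the triode region.
I_D = k_n [V_ov · V_DS − ½ V_DS²] = 4.2 × [1.26 × 0.41 − 0.5 × 0.41²] = 1.82 mA.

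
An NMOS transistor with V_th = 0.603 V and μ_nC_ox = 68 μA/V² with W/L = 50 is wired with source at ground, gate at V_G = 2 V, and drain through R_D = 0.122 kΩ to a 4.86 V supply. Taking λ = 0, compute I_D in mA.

I_D = 3.32 mA

V_GS = V_G = 2 V, so V_ov = 2 − 0.603 = 1.4 V.
k_n = μ_nC_ox · (W/L) = 3.4 mA/V².
Assume saturation: I_D = ½ k_n V_ov² = 0.5 × 3.4 × 1.4² = 3.32 mA, giving V_DS = V_DD − I_D R_D = 4.86 − 3.32 × 0.122 = 4.46 V.
V_DS = 4.46 V ≥ V_ov = 1.4 V, confirming saturation.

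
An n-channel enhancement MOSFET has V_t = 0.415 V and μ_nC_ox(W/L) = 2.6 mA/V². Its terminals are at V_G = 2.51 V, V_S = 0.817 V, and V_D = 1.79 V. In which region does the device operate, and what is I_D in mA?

Triode; I_D = 2.00 mA

V_GS = V_G − V_S = 2.51 − 0.817 = 1.69 V; V_DS = V_D − V_S = 1.79 − 0.817 = 0.973 V.
V_ov = V_GS − V_t = 1.69 − 0.415 = 1.28 V.
Since V_DS = 0.973 V < V_ov = 1.28 V, the device is in the triode region.
I_D = k_n [V_ov · V_DS − ½ V_DS²] = 2.6 × [1.28 × 0.973 − 0.5 × 0.973²] = 2 mA.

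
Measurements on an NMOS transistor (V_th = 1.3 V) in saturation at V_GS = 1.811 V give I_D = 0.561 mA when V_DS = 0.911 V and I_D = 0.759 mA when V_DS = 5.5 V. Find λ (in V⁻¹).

λ = 0.0827 V⁻¹

With V_GS fixed, I_D ∝ (1 + λ V_DS) in saturation, so I_D2/I_D1 = (1 + λ V_DS2)/(1 + λ V_DS1).
0.759/0.561 = 1.353 = (1 + 5.5 λ)/(1 + 0.911 λ).
Solving: λ (I_D1 V_DS2 − I_D2 V_DS1) = I_D2 − I_D1, so λ = (0.759 − 0.561) / (0.561 × 5.5 − 0.759 × 0.911) = 0.198 / 2.39 = 0.0827 V⁻¹.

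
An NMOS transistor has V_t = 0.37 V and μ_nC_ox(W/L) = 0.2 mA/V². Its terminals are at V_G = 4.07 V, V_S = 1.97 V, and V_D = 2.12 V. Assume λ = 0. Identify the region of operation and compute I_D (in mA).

V_GS = V_G − V_S = 4.07 − 1.97 = 2.1 V; V_DS = V_D − V_S = 2.12 − 1.97 = 0.15 V.
V_ov = V_GS − V_t = 2.1 − 0.37 = 1.73 V.
Since V_DS = 0.15 V < V_ov = 1.73 V, the device is in the triode region.
I_D = k_n [V_ov · V_DS − ½ V_DS²] = 0.2 × [1.73 × 0.15 − 0.5 × 0.15²] = 0.0497 mA.

Triode; I_D = 0.0497 mA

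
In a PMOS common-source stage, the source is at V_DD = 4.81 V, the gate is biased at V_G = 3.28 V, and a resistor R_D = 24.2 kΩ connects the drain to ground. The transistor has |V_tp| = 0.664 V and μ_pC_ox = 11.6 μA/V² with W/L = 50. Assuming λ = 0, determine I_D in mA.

V_SG = V_DD − V_G = 4.81 − 3.28 = 1.53 V, so V_ov = 1.53 − 0.664 = 0.866 V.
k_p = μ_pC_ox · (W/L) = 0.58 mA/V².
Assume saturation: I_D = ½ k_p V_ov² = 0.5 × 0.58 × 0.866² = 0.217 mA, giving V_SD = V_DD − I_D R_D = 4.81 − 0.217 × 24.2 = -0.453 V.
But -0.453 V < V_ov = 0.866 V, so the device is actually in triode.
In triode I_D = k_p[V_ov V_SD − ½ V_SD²] and I_D = (V_DD − V_SD)/R_D. Equating: 7.02 V_SD² − 13.16 V_SD + 4.81 = 0, giving V_SD = 0.498 V (the root below V_ov).
I_D = (4.81 − 0.498) / 24.2 = 0.178 mA.

I_D = 0.178 mA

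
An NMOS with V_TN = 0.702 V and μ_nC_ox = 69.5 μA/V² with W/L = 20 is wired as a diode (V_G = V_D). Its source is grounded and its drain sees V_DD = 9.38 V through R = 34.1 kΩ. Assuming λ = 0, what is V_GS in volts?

V_GS = 1.29 V

With gate tied to drain, V_GS = V_DS ≥ V_GS − V_TN, so the device is in saturation.
k_n = μ_nC_ox · (W/L) = 1.39 mA/V².
KCL at the drain: ½ k_n (V_GS − V_TN)² = (V_DD − V_GS)/R.
Let x = V_GS − 0.702. Then 23.7 x² + x − 8.678 = 0, giving x = 0.584 V (positive root), so V_GS = 1.29 V.
I_D = (V_DD − V_GS)/R = (9.38 − 1.29) / 34.1 = 0.237 mA.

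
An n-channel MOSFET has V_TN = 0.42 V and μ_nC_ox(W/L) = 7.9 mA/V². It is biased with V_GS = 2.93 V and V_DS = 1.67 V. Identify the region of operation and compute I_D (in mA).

Triode; I_D = 22.1 mA

V_ov = V_GS − V_TN = 2.93 − 0.42 = 2.51 V.
Since V_DS = 1.67 V < V_ov = 2.51 V, the device is in the triode region.
I_D = k_n [V_ov · V_DS − ½ V_DS²] = 7.9 × [2.51 × 1.67 − 0.5 × 1.67²] = 22.1 mA.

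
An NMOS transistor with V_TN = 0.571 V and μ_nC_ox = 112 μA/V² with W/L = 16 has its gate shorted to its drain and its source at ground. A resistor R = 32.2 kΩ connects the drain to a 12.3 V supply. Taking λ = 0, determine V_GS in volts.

With gate tied to drain, V_GS = V_DS ≥ V_GS − V_TN, so the device is in saturation.
k_n = μ_nC_ox · (W/L) = 1.792 mA/V².
KCL at the drain: ½ k_n (V_GS − V_TN)² = (V_DD − V_GS)/R.
Let x = V_GS − 0.571. Then 28.9 x² + x − 11.73 = 0, giving x = 0.621 V (positive root), so V_GS = 1.19 V.
I_D = (V_DD − V_GS)/R = (12.3 − 1.19) / 32.2 = 0.345 mA.

V_GS = 1.19 V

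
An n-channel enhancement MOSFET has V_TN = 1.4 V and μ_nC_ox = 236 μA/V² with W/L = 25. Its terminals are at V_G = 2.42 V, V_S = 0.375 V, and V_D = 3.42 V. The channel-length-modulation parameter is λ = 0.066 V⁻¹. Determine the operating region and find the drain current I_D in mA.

Saturation; I_D = 1.47 mA

V_GS = V_G − V_S = 2.42 − 0.375 = 2.04 V; V_DS = V_D − V_S = 3.42 − 0.375 = 3.04 V.
k_n = μ_nC_ox · (W/L) = 5.9 mA/V².
V_ov = V_GS − V_TN = 2.04 − 1.4 = 0.645 V.
Since V_DS = 3.04 V ≥ V_ov = 0.645 V, the device is in saturation.
I_D = ½ k_n V_ov² (1 + λ V_DS) = 0.5 × 5.9 × 0.645² × (1 + 0.066 × 3.04) = 1.47 mA.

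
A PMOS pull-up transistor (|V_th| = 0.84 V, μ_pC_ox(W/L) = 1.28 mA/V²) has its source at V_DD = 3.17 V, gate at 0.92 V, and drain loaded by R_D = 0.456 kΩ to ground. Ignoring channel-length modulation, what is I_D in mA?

I_D = 1.27 mA

V_SG = V_DD − V_G = 3.17 − 0.92 = 2.25 V, so V_ov = 2.25 − 0.84 = 1.41 V.
Assume saturation: I_D = ½ k_p V_ov² = 0.5 × 1.28 × 1.41² = 1.27 mA, giving V_SD = V_DD − I_D R_D = 3.17 − 1.27 × 0.456 = 2.59 V.
V_SD = 2.59 V ≥ V_ov = 1.41 V, confirming saturation.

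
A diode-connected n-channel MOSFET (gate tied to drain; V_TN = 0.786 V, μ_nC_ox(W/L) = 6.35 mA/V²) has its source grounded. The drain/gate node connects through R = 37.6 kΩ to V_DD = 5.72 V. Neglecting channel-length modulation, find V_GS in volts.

V_GS = 0.985 V

With gate tied to drain, V_GS = V_DS ≥ V_GS − V_TN, so the device is in saturation.
KCL at the drain: ½ k_n (V_GS − V_TN)² = (V_DD − V_GS)/R.
Let x = V_GS − 0.786. Then 119 x² + x − 4.934 = 0, giving x = 0.199 V (positive root), so V_GS = 0.985 V.
I_D = (V_DD − V_GS)/R = (5.72 − 0.985) / 37.6 = 0.126 mA.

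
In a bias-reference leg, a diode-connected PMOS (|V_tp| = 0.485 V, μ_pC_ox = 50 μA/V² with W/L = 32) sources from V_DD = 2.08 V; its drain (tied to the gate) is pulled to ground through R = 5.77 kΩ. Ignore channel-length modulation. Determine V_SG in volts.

With gate tied to drain, V_SG = V_SD ≥ V_SG − |V_tp|, so the device is in saturation.
k_p = μ_pC_ox · (W/L) = 1.6 mA/V².
KCL at the drain: ½ k_p (V_SG − |V_tp|)² = (V_DD − V_SG)/R.
Let x = V_SG − 0.485. Then 4.62 x² + x − 1.595 = 0, giving x = 0.489 V (positive root), so V_SG = 0.974 V.
I_D = (V_DD − V_SG)/R = (2.08 − 0.974) / 5.77 = 0.192 mA.

V_SG = 0.974 V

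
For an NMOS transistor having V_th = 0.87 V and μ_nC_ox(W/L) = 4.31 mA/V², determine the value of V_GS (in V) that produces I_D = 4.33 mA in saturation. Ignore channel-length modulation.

V_GS = 2.29 V

In saturation I_D = ½ k_n (V_GS − V_th)², so V_GS − V_th = √(2 I_D / k_n) = √(2 × 4.33 / 4.31) = 1.42 V.
V_GS = 0.87 + 1.42 = 2.29 V.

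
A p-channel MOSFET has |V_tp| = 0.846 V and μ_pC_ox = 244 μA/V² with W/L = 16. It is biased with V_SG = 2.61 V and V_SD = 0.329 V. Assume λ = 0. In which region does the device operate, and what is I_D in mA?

Triode; I_D = 2.05 mA

k_p = μ_pC_ox · (W/L) = 3.904 mA/V².
V_ov = V_SG − |V_tp| = 2.61 − 0.846 = 1.76 V.
Since V_SD = 0.329 V < V_ov = 1.76 V, the device is in the triode region.
I_D = k_p [V_ov · V_SD − ½ V_SD²] = 3.904 × [1.76 × 0.329 − 0.5 × 0.329²] = 2.05 mA.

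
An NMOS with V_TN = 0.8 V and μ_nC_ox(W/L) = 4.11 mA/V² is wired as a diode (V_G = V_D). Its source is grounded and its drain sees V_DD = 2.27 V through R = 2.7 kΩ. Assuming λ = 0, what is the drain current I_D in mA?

I_D = 0.384 mA

With gate tied to drain, V_GS = V_DS ≥ V_GS − V_TN, so the device is in saturation.
KCL at the drain: ½ k_n (V_GS − V_TN)² = (V_DD − V_GS)/R.
Let x = V_GS − 0.8. Then 5.55 x² + x − 1.47 = 0, giving x = 0.432 V (positive root), so V_GS = 1.23 V.
I_D = (V_DD − V_GS)/R = (2.27 − 1.23) / 2.7 = 0.384 mA.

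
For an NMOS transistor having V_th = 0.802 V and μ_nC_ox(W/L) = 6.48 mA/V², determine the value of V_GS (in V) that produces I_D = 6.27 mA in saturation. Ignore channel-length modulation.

In saturation I_D = ½ k_n (V_GS − V_th)², so V_GS − V_th = √(2 I_D / k_n) = √(2 × 6.27 / 6.48) = 1.39 V.
V_GS = 0.802 + 1.39 = 2.19 V.

V_GS = 2.19 V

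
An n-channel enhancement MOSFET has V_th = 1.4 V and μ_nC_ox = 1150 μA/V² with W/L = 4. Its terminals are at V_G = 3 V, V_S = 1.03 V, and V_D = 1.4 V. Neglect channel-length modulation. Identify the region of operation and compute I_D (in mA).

Triode; I_D = 0.655 mA

V_GS = V_G − V_S = 3 − 1.03 = 1.97 V; V_DS = V_D − V_S = 1.4 − 1.03 = 0.37 V.
k_n = μ_nC_ox · (W/L) = 4.6 mA/V².
V_ov = V_GS − V_th = 1.97 − 1.4 = 0.57 V.
Since V_DS = 0.37 V < V_ov = 0.57 V, the device is in the triode region.
I_D = k_n [V_ov · V_DS − ½ V_DS²] = 4.6 × [0.57 × 0.37 − 0.5 × 0.37²] = 0.655 mA.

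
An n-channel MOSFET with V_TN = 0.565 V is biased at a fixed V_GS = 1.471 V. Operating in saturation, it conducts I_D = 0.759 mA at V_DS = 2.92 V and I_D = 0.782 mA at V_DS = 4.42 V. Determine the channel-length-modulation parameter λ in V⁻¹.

With V_GS fixed, I_D ∝ (1 + λ V_DS) in saturation, so I_D2/I_D1 = (1 + λ V_DS2)/(1 + λ V_DS1).
0.782/0.759 = 1.03 = (1 + 4.42 λ)/(1 + 2.92 λ).
Solving: λ (I_D1 V_DS2 − I_D2 V_DS1) = I_D2 − I_D1, so λ = (0.782 − 0.759) / (0.759 × 4.42 − 0.782 × 2.92) = 0.023 / 1.07 = 0.0215 V⁻¹.

λ = 0.0215 V⁻¹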